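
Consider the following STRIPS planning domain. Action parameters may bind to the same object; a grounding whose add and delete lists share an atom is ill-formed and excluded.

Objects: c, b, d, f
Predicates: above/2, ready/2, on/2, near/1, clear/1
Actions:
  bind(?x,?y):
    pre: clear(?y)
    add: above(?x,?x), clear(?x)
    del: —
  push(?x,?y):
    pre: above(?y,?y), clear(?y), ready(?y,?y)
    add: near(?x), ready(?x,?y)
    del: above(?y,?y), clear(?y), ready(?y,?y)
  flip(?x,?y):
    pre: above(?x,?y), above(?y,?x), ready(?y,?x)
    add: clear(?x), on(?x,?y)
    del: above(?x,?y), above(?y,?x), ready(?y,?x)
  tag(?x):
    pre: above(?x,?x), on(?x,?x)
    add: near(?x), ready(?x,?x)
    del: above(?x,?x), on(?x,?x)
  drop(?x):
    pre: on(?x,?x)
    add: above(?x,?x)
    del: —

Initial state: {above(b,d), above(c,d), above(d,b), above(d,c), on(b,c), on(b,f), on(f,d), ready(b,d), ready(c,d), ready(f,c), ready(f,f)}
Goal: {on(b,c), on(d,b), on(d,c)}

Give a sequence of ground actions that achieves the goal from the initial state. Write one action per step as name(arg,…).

1. flip(d,c)  →  {above(b,d), above(d,b), clear(d), on(b,c), on(b,f), on(d,c), on(f,d), ready(b,d), ready(f,c), ready(f,f)}
2. flip(d,b)  →  {clear(d), on(b,c), on(b,f), on(d,b), on(d,c), on(f,d), ready(f,c), ready(f,f)}

flip(d,c); flip(d,b)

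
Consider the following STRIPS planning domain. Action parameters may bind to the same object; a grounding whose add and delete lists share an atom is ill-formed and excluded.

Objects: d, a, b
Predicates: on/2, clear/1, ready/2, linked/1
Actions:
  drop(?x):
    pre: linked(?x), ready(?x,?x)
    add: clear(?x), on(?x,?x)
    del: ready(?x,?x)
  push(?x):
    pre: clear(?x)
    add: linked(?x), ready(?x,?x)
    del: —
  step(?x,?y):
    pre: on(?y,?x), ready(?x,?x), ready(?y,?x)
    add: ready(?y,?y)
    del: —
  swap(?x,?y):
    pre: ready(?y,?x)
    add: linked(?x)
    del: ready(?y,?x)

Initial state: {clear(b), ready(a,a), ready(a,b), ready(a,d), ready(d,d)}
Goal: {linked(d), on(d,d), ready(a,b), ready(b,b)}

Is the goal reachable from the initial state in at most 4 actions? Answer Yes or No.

1. push(b)  →  {clear(b), linked(b), ready(a,a), ready(a,b), ready(a,d), ready(b,b), ready(d,d)}
2. swap(d,a)  →  {clear(b), linked(b), linked(d), ready(a,a), ready(a,b), ready(b,b), ready(d,d)}
3. drop(d)  →  {clear(b), clear(d), linked(b), linked(d), on(d,d), ready(a,a), ready(a,b), ready(b,b)}
optimal plan length = 3; 3 ≤ 4

Yes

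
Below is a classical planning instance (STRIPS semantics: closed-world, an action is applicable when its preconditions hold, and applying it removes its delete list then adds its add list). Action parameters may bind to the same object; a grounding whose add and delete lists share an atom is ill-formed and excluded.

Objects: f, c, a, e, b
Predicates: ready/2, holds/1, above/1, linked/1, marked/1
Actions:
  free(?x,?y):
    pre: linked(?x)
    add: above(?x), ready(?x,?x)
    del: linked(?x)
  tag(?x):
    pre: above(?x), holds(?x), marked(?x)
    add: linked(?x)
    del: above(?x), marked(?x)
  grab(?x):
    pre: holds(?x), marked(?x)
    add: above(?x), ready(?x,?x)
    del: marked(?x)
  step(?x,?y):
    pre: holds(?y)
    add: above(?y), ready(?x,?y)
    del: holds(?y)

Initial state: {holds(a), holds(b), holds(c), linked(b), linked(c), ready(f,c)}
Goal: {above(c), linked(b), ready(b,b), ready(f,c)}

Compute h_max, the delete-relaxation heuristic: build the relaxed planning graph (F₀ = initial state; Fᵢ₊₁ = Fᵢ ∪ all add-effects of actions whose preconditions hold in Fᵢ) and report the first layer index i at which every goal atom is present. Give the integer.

1

F0 = init (6 atoms)
F1 = F0 ∪ {above(a), above(b), above(c), ready(a,a), ready(a,b), ready(a,c), ready(b,a), ready(b,b), ready(b,c), ready(c,a), ready(c,b), ready(c,c), ready(e,a), ready(e,b), ready(e,c), ready(f,a), ready(f,b)}  (23 atoms)
goal ⊆ F1  ⇒  h_max = 1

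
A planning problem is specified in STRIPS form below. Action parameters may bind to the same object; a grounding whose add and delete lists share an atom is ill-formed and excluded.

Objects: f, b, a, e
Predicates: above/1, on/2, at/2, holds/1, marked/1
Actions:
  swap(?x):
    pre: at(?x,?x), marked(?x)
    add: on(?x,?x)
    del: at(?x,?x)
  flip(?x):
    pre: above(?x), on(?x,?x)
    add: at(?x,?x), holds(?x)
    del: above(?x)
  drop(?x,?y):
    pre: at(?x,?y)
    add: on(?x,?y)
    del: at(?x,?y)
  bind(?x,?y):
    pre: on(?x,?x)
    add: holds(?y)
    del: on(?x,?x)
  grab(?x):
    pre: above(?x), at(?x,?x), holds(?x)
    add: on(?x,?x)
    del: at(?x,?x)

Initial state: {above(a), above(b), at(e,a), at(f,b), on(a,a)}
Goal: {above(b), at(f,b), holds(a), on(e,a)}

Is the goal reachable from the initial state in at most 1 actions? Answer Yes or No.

No

1. flip(a)  →  {above(b), at(a,a), at(e,a), at(f,b), holds(a), on(a,a)}
2. drop(e,a)  →  {above(b), at(a,a), at(f,b), holds(a), on(a,a), on(e,a)}
optimal plan length = 2; 2 > 1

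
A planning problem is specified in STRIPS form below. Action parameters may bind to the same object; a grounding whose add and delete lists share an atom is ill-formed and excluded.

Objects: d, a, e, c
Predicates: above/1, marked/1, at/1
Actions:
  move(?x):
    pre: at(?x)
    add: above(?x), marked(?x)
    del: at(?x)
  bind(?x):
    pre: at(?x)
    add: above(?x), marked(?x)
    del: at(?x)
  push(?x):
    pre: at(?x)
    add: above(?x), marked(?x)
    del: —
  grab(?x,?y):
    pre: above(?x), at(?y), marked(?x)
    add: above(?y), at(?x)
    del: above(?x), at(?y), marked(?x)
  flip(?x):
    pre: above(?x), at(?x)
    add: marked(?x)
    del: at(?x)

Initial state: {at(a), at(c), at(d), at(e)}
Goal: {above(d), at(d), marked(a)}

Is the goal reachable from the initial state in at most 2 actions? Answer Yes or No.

Yes

1. move(a)  →  {above(a), at(c), at(d), at(e), marked(a)}
2. push(d)  →  {above(a), above(d), at(c), at(d), at(e), marked(a), marked(d)}
optimal plan length = 2; 2 ≤ 2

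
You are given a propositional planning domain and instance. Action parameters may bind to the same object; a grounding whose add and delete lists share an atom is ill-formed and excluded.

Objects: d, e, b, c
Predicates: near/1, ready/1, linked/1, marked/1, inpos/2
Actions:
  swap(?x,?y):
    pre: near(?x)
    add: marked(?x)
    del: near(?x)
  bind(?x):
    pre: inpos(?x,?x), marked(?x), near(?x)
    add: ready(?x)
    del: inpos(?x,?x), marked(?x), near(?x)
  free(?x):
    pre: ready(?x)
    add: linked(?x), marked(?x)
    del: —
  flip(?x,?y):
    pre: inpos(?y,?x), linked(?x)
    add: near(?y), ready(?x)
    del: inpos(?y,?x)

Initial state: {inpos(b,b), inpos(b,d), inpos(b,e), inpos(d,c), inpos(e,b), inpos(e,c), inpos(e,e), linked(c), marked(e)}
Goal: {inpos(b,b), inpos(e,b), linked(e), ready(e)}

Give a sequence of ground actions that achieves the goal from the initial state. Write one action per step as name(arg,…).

flip(c,e); bind(e); free(e)

1. flip(c,e)  →  {inpos(b,b), inpos(b,d), inpos(b,e), inpos(d,c), inpos(e,b), inpos(e,e), linked(c), marked(e), near(e), ready(c)}
2. bind(e)  →  {inpos(b,b), inpos(b,d), inpos(b,e), inpos(d,c), inpos(e,b), linked(c), ready(c), ready(e)}
3. free(e)  →  {inpos(b,b), inpos(b,d), inpos(b,e), inpos(d,c), inpos(e,b), linked(c), linked(e), marked(e), ready(c), ready(e)}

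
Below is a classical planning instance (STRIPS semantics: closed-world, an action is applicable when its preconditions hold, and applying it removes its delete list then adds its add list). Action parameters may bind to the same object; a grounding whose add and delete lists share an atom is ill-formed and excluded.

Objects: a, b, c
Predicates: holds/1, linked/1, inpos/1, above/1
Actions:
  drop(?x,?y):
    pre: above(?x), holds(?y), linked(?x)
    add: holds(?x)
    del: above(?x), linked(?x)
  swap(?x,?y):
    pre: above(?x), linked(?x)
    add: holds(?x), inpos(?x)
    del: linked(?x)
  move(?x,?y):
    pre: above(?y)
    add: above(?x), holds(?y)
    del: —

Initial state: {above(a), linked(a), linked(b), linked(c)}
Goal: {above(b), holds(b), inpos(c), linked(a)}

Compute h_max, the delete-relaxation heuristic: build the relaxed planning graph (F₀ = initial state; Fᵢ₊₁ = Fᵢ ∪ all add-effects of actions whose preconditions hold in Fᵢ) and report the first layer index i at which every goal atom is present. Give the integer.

F0 = init (4 atoms)
F1 = F0 ∪ {above(b), above(c), holds(a), inpos(a)}  (8 atoms)
F2 = F1 ∪ {holds(b), holds(c), inpos(b), inpos(c)}  (12 atoms)
goal ⊆ F2  ⇒  h_max = 2

2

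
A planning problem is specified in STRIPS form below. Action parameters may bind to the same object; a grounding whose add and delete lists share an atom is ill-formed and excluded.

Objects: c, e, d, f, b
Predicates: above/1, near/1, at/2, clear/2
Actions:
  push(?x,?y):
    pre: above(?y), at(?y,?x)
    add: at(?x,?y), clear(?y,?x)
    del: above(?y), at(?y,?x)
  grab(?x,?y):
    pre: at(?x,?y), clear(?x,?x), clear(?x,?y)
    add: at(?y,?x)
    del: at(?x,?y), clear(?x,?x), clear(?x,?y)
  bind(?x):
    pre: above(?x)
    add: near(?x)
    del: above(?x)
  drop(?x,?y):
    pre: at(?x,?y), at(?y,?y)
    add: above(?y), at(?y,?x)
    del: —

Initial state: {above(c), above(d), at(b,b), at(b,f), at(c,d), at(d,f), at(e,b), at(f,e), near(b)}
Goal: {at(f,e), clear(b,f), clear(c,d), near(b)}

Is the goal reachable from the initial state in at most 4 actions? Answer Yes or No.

Yes

1. push(d,c)  →  {above(d), at(b,b), at(b,f), at(d,c), at(d,f), at(e,b), at(f,e), clear(c,d), near(b)}
2. drop(e,b)  →  {above(b), above(d), at(b,b), at(b,e), at(b,f), at(d,c), at(d,f), at(e,b), at(f,e), clear(c,d), near(b)}
3. push(f,b)  →  {above(d), at(b,b), at(b,e), at(d,c), at(d,f), at(e,b), at(f,b), at(f,e), clear(b,f), clear(c,d), near(b)}
optimal plan length = 3; 3 ≤ 4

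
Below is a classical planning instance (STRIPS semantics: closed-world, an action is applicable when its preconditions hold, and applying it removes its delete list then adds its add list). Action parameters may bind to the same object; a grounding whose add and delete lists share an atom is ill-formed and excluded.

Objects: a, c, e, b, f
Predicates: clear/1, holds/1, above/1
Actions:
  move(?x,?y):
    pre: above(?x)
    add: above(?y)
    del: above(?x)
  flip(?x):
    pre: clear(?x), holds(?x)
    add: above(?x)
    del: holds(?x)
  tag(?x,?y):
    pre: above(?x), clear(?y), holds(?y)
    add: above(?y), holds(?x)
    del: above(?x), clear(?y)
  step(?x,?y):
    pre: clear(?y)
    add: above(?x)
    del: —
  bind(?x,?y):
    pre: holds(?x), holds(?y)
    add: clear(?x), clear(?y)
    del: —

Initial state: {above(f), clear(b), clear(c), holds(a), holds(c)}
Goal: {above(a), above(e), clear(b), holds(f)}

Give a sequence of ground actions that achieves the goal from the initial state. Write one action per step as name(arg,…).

tag(f,c); move(c,a); step(e,b)

1. tag(f,c)  →  {above(c), clear(b), holds(a), holds(c), holds(f)}
2. move(c,a)  →  {above(a), clear(b), holds(a), holds(c), holds(f)}
3. step(e,b)  →  {above(a), above(e), clear(b), holds(a), holds(c), holds(f)}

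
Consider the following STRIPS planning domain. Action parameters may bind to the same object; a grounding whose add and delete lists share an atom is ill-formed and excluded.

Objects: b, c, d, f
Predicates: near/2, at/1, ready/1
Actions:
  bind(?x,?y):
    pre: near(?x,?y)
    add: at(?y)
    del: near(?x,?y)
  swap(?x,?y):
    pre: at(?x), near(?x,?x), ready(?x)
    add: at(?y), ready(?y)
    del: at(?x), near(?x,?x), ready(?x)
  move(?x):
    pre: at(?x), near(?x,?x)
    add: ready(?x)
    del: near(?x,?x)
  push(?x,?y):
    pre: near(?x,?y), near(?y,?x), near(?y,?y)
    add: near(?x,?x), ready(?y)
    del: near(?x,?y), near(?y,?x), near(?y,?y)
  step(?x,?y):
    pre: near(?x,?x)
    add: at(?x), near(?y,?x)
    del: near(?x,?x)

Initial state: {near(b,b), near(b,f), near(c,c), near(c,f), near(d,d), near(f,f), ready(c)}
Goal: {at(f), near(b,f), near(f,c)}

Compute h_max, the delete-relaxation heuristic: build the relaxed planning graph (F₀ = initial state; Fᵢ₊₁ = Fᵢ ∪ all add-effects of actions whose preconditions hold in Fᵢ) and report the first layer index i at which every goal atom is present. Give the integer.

F0 = init (7 atoms)
F1 = F0 ∪ {at(b), at(c), at(d), at(f), near(b,c), near(b,d), near(c,b), near(c,d), near(d,b), near(d,c), near(d,f), near(f,b), near(f,c), near(f,d)}  (21 atoms)
goal ⊆ F1  ⇒  h_max = 1

1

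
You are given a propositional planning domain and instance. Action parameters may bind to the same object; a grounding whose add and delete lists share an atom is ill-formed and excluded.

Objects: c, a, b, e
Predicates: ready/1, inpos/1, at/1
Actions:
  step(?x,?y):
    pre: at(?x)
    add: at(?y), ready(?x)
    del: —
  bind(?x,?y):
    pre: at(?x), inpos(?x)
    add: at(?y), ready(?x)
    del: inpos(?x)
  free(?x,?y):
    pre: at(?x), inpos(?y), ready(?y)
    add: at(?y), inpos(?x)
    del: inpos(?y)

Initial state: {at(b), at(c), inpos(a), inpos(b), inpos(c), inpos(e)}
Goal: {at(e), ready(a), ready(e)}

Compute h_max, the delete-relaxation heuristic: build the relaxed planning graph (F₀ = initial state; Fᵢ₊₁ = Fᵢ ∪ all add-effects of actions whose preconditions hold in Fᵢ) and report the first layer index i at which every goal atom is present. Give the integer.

F0 = init (6 atoms)
F1 = F0 ∪ {at(a), at(e), ready(b), ready(c)}  (10 atoms)
F2 = F1 ∪ {ready(a), ready(e)}  (12 atoms)
goal ⊆ F2  ⇒  h_max = 2

2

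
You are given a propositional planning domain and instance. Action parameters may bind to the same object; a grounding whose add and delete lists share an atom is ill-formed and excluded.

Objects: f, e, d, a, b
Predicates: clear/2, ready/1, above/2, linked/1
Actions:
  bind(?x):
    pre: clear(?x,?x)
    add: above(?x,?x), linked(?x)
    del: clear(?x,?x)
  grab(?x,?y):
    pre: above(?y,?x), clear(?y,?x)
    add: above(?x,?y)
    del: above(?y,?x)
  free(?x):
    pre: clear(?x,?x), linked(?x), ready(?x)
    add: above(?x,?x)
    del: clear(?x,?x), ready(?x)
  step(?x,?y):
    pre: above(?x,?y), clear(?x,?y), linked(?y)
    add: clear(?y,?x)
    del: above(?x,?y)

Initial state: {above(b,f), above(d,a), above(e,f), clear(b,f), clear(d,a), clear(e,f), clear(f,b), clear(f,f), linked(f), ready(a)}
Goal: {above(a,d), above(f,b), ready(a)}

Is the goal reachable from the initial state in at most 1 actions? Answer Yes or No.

No

1. grab(f,b)  →  {above(d,a), above(e,f), above(f,b), clear(b,f), clear(d,a), clear(e,f), clear(f,b), clear(f,f), linked(f), ready(a)}
2. grab(a,d)  →  {above(a,d), above(e,f), above(f,b), clear(b,f), clear(d,a), clear(e,f), clear(f,b), clear(f,f), linked(f), ready(a)}
optimal plan length = 2; 2 > 1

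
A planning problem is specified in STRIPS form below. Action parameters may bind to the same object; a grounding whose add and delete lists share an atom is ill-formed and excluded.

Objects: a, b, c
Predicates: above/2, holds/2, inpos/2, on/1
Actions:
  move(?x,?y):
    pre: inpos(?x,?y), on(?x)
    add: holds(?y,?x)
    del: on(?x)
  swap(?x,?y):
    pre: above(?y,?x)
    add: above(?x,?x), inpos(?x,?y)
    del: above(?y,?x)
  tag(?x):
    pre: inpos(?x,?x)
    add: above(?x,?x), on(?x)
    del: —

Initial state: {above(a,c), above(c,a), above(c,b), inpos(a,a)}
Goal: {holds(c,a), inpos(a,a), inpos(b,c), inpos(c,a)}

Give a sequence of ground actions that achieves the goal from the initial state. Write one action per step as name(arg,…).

swap(a,c); swap(b,c); swap(c,a); tag(a); move(a,c)

1. swap(a,c)  →  {above(a,a), above(a,c), above(c,b), inpos(a,a), inpos(a,c)}
2. swap(b,c)  →  {above(a,a), above(a,c), above(b,b), inpos(a,a), inpos(a,c), inpos(b,c)}
3. swap(c,a)  →  {above(a,a), above(b,b), above(c,c), inpos(a,a), inpos(a,c), inpos(b,c), inpos(c,a)}
4. tag(a)  →  {above(a,a), above(b,b), above(c,c), inpos(a,a), inpos(a,c), inpos(b,c), inpos(c,a), on(a)}
5. move(a,c)  →  {above(a,a), above(b,b), above(c,c), holds(c,a), inpos(a,a), inpos(a,c), inpos(b,c), inpos(c,a)}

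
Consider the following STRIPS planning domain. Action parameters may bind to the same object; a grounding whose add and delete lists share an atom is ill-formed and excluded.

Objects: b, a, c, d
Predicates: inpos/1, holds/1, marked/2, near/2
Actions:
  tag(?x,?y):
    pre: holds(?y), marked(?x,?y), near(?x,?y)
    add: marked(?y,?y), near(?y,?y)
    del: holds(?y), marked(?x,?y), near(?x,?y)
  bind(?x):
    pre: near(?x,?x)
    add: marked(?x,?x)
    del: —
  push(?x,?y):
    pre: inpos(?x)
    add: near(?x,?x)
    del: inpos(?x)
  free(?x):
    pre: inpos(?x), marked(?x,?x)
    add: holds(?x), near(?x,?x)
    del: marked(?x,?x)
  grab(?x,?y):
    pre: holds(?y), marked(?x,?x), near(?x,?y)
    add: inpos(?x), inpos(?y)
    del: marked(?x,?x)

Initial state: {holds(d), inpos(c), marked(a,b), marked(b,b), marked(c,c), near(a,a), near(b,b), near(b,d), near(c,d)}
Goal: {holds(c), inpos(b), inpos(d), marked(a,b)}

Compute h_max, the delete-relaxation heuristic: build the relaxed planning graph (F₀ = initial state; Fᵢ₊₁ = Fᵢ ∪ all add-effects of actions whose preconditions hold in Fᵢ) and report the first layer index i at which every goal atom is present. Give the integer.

F0 = init (9 atoms)
F1 = F0 ∪ {holds(c), inpos(b), inpos(d), marked(a,a), near(c,c)}  (14 atoms)
goal ⊆ F1  ⇒  h_max = 1

1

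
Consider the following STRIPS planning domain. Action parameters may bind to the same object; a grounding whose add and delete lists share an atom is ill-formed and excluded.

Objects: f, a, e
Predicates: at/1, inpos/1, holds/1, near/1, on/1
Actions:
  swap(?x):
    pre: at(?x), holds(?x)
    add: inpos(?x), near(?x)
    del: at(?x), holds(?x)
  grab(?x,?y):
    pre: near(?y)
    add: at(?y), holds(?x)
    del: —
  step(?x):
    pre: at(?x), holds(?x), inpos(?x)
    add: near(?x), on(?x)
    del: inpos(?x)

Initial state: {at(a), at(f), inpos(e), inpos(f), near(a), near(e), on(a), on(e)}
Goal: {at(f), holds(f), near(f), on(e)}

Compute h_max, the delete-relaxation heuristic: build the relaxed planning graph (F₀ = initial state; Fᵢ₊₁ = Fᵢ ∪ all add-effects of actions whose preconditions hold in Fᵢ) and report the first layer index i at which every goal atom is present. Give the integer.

2

F0 = init (8 atoms)
F1 = F0 ∪ {at(e), holds(a), holds(e), holds(f)}  (12 atoms)
F2 = F1 ∪ {inpos(a), near(f), on(f)}  (15 atoms)
goal ⊆ F2  ⇒  h_max = 2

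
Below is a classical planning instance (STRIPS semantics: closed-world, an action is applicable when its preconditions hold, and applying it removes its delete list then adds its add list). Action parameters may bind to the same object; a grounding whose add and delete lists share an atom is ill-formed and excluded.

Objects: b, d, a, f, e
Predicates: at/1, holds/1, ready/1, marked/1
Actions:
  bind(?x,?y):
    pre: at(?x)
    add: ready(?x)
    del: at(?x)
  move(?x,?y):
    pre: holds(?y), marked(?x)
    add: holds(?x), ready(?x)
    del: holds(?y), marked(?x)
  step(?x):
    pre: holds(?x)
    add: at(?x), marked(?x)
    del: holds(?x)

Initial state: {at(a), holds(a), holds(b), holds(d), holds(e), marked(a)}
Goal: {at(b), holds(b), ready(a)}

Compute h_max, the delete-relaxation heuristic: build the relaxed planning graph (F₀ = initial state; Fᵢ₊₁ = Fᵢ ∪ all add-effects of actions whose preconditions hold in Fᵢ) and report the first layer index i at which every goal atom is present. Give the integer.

1

F0 = init (6 atoms)
F1 = F0 ∪ {at(b), at(d), at(e), marked(b), marked(d), marked(e), ready(a)}  (13 atoms)
goal ⊆ F1  ⇒  h_max = 1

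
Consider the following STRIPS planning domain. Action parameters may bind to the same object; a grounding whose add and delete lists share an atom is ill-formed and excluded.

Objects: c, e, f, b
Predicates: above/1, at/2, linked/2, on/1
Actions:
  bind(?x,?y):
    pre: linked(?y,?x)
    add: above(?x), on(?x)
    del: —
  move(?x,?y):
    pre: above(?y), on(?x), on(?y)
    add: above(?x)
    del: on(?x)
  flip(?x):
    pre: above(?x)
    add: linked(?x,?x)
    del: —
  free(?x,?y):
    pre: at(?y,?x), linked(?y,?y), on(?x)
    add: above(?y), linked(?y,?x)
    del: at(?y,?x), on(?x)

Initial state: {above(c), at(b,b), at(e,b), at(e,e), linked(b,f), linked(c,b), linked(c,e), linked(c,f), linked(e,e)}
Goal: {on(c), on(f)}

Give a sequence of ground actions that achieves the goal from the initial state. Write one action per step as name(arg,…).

bind(f,c); flip(c); bind(c,c)

1. bind(f,c)  →  {above(c), above(f), at(b,b), at(e,b), at(e,e), linked(b,f), linked(c,b), linked(c,e), linked(c,f), linked(e,e), on(f)}
2. flip(c)  →  {above(c), above(f), at(b,b), at(e,b), at(e,e), linked(b,f), linked(c,b), linked(c,c), linked(c,e), linked(c,f), linked(e,e), on(f)}
3. bind(c,c)  →  {above(c), above(f), at(b,b), at(e,b), at(e,e), linked(b,f), linked(c,b), linked(c,c), linked(c,e), linked(c,f), linked(e,e), on(c), on(f)}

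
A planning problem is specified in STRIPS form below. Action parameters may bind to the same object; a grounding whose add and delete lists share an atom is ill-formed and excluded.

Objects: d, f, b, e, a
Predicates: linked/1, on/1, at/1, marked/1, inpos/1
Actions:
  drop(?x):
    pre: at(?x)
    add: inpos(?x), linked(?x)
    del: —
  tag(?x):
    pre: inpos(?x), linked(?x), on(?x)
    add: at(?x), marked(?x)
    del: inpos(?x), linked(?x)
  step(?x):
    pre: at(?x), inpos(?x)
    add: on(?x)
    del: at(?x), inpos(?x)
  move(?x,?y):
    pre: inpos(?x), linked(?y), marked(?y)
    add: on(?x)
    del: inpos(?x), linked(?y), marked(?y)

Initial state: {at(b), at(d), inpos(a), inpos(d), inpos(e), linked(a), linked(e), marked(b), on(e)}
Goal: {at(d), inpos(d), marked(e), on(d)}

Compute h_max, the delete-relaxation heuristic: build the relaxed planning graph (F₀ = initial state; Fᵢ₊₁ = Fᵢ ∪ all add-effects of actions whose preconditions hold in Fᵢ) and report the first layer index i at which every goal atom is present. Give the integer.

1

F0 = init (9 atoms)
F1 = F0 ∪ {at(e), inpos(b), linked(b), linked(d), marked(e), on(d)}  (15 atoms)
goal ⊆ F1  ⇒  h_max = 1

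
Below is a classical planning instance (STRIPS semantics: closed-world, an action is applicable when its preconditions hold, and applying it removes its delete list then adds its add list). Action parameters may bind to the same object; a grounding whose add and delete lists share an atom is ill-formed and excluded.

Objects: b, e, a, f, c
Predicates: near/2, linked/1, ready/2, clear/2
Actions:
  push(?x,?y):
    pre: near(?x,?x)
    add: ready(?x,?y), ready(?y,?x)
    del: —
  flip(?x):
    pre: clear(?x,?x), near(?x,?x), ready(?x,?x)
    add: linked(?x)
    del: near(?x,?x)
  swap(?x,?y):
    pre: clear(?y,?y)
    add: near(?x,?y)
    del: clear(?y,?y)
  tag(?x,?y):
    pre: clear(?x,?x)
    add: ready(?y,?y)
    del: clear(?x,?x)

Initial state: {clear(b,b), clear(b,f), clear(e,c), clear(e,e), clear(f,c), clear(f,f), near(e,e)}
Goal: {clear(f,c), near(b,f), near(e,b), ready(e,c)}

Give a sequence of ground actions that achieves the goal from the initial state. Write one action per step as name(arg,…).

1. push(e,c)  →  {clear(b,b), clear(b,f), clear(e,c), clear(e,e), clear(f,c), clear(f,f), near(e,e), ready(c,e), ready(e,c)}
2. swap(b,f)  →  {clear(b,b), clear(b,f), clear(e,c), clear(e,e), clear(f,c), near(b,f), near(e,e), ready(c,e), ready(e,c)}
3. swap(e,b)  →  {clear(b,f), clear(e,c), clear(e,e), clear(f,c), near(b,f), near(e,b), near(e,e), ready(c,e), ready(e,c)}

push(e,c); swap(b,f); swap(e,b)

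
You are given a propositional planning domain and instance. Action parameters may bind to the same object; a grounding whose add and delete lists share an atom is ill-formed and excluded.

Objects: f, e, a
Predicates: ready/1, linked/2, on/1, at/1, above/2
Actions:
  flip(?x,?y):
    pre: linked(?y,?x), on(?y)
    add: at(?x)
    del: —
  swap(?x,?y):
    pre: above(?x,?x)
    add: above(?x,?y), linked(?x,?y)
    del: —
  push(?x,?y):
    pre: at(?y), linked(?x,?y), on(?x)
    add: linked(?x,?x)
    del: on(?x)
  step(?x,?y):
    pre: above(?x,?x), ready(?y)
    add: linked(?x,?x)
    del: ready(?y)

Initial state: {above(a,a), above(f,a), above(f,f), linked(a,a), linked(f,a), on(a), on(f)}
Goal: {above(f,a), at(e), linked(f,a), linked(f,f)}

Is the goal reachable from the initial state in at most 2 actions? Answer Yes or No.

1. swap(f,f)  →  {above(a,a), above(f,a), above(f,f), linked(a,a), linked(f,a), linked(f,f), on(a), on(f)}
2. swap(f,e)  →  {above(a,a), above(f,a), above(f,e), above(f,f), linked(a,a), linked(f,a), linked(f,e), linked(f,f), on(a), on(f)}
3. flip(e,f)  →  {above(a,a), above(f,a), above(f,e), above(f,f), at(e), linked(a,a), linked(f,a), linked(f,e), linked(f,f), on(a), on(f)}
optimal plan length = 3; 3 > 2

No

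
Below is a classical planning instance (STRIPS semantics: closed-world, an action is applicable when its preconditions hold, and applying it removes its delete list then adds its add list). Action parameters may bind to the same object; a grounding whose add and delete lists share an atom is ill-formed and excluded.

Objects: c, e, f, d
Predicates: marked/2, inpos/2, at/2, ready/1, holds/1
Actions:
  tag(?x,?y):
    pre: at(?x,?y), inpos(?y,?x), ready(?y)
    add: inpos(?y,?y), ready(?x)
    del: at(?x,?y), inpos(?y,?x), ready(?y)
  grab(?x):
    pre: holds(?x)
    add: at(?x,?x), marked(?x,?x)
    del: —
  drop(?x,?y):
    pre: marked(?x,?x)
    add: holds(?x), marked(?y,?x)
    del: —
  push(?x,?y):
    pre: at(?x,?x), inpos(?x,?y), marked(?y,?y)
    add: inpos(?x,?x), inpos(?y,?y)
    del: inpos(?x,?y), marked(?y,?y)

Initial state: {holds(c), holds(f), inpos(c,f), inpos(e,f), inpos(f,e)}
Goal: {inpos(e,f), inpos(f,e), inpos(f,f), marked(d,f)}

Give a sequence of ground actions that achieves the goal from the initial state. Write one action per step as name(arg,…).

grab(c); grab(f); drop(f,d); push(c,f)

1. grab(c)  →  {at(c,c), holds(c), holds(f), inpos(c,f), inpos(e,f), inpos(f,e), marked(c,c)}
2. grab(f)  →  {at(c,c), at(f,f), holds(c), holds(f), inpos(c,f), inpos(e,f), inpos(f,e), marked(c,c), marked(f,f)}
3. drop(f,d)  →  {at(c,c), at(f,f), holds(c), holds(f), inpos(c,f), inpos(e,f), inpos(f,e), marked(c,c), marked(d,f), marked(f,f)}
4. push(c,f)  →  {at(c,c), at(f,f), holds(c), holds(f), inpos(c,c), inpos(e,f), inpos(f,e), inpos(f,f), marked(c,c), marked(d,f)}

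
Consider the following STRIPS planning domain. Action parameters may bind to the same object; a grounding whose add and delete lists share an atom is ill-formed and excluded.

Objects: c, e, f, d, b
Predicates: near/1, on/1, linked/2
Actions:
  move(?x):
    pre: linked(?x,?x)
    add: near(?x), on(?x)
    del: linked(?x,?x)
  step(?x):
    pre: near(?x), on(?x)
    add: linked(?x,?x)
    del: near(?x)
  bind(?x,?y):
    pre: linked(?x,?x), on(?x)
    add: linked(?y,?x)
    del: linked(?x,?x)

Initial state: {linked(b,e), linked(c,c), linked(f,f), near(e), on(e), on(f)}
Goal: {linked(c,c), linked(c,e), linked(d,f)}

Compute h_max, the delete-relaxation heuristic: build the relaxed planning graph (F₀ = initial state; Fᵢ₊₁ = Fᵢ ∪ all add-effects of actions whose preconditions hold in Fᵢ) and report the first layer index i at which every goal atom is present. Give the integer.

F0 = init (6 atoms)
F1 = F0 ∪ {linked(b,f), linked(c,f), linked(d,f), linked(e,e), linked(e,f), near(c), near(f), on(c)}  (14 atoms)
F2 = F1 ∪ {linked(b,c), linked(c,e), linked(d,c), linked(d,e), linked(e,c), linked(f,c), linked(f,e)}  (21 atoms)
goal ⊆ F2  ⇒  h_max = 2

2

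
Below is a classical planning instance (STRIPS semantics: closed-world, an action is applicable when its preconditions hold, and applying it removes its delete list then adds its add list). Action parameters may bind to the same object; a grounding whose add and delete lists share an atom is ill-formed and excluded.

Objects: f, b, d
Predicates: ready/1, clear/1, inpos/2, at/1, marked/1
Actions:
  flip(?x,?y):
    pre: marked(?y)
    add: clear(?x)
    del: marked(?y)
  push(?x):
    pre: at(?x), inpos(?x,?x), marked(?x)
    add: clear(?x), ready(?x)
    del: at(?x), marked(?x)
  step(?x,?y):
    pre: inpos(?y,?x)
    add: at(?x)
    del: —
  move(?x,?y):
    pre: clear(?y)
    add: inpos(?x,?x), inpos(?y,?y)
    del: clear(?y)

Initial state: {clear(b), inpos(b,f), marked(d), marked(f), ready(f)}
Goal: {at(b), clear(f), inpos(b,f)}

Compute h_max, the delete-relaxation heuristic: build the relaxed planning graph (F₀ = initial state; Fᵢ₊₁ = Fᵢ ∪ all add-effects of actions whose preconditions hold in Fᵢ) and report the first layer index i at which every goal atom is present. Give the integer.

F0 = init (5 atoms)
F1 = F0 ∪ {at(f), clear(d), clear(f), inpos(b,b), inpos(d,d), inpos(f,f)}  (11 atoms)
F2 = F1 ∪ {at(b), at(d)}  (13 atoms)
goal ⊆ F2  ⇒  h_max = 2

2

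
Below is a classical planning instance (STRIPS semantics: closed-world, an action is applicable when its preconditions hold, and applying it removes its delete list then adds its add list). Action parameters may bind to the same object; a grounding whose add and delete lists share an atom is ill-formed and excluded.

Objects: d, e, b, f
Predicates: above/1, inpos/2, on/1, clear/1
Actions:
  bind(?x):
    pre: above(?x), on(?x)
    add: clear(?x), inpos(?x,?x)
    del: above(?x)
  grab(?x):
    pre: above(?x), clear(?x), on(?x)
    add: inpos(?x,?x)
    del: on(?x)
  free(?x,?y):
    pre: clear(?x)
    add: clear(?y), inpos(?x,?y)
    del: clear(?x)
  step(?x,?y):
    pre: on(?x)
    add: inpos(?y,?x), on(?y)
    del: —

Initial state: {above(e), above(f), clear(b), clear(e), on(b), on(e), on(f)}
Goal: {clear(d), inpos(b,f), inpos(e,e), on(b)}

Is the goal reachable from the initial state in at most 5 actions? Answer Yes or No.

Yes

1. bind(e)  →  {above(f), clear(b), clear(e), inpos(e,e), on(b), on(e), on(f)}
2. free(e,d)  →  {above(f), clear(b), clear(d), inpos(e,d), inpos(e,e), on(b), on(e), on(f)}
3. free(b,f)  →  {above(f), clear(d), clear(f), inpos(b,f), inpos(e,d), inpos(e,e), on(b), on(e), on(f)}
optimal plan length = 3; 3 ≤ 5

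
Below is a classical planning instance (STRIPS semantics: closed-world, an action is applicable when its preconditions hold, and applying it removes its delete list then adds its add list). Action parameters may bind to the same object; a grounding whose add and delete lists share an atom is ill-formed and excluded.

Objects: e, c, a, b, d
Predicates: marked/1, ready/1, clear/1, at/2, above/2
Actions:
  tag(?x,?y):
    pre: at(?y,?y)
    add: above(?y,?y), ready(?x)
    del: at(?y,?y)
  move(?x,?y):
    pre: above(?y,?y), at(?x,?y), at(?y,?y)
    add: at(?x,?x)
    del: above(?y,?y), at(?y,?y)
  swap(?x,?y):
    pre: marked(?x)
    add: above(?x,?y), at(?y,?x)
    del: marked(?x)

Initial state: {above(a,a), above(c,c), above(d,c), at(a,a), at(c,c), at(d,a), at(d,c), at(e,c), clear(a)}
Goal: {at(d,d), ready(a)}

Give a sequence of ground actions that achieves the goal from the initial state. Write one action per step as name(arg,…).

1. tag(a,c)  →  {above(a,a), above(c,c), above(d,c), at(a,a), at(d,a), at(d,c), at(e,c), clear(a), ready(a)}
2. move(d,a)  →  {above(c,c), above(d,c), at(d,a), at(d,c), at(d,d), at(e,c), clear(a), ready(a)}

tag(a,c); move(d,a)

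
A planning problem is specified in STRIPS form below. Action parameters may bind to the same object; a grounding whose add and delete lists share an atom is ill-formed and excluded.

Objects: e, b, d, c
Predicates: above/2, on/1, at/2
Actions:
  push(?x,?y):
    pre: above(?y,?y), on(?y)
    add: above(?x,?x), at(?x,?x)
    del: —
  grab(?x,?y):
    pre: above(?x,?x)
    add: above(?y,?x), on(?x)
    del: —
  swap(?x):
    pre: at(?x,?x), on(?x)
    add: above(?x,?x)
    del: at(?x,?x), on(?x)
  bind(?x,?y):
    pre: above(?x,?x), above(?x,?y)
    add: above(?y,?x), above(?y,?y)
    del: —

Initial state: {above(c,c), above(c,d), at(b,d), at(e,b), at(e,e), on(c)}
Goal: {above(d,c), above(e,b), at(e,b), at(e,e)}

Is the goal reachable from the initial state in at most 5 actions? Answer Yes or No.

1. push(b,c)  →  {above(b,b), above(c,c), above(c,d), at(b,b), at(b,d), at(e,b), at(e,e), on(c)}
2. grab(b,e)  →  {above(b,b), above(c,c), above(c,d), above(e,b), at(b,b), at(b,d), at(e,b), at(e,e), on(b), on(c)}
3. grab(c,d)  →  {above(b,b), above(c,c), above(c,d), above(d,c), above(e,b), at(b,b), at(b,d), at(e,b), at(e,e), on(b), on(c)}
optimal plan length = 3; 3 ≤ 5

Yes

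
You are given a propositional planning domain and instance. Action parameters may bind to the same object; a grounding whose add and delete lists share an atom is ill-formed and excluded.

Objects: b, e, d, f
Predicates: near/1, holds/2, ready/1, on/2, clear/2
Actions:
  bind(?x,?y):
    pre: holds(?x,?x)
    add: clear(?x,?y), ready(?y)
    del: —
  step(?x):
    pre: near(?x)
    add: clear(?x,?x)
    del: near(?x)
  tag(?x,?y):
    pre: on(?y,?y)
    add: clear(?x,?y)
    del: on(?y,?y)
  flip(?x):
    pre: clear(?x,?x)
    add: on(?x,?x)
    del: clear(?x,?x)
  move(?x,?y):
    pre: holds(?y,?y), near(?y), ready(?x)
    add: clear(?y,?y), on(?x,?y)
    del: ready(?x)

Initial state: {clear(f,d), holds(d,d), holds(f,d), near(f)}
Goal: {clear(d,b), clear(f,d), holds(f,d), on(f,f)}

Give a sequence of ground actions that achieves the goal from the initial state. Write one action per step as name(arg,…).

bind(d,b); step(f); flip(f)

1. bind(d,b)  →  {clear(d,b), clear(f,d), holds(d,d), holds(f,d), near(f), ready(b)}
2. step(f)  →  {clear(d,b), clear(f,d), clear(f,f), holds(d,d), holds(f,d), ready(b)}
3. flip(f)  →  {clear(d,b), clear(f,d), holds(d,d), holds(f,d), on(f,f), ready(b)}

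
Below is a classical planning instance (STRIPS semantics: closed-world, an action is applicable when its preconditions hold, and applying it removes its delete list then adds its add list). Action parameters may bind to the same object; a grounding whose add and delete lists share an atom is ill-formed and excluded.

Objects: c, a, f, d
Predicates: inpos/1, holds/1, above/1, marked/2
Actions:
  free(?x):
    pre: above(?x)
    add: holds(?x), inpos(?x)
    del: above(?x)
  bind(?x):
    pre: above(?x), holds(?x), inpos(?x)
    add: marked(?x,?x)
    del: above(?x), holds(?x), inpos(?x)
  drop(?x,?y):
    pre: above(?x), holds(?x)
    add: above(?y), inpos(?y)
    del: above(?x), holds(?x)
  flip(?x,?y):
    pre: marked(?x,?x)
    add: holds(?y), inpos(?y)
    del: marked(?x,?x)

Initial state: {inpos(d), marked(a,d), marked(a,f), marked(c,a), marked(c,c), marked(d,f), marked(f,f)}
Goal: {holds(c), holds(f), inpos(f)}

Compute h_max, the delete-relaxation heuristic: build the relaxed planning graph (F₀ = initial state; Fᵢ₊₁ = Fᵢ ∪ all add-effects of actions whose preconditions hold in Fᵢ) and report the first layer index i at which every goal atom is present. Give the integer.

1

F0 = init (7 atoms)
F1 = F0 ∪ {holds(a), holds(c), holds(d), holds(f), inpos(a), inpos(c), inpos(f)}  (14 atoms)
goal ⊆ F1  ⇒  h_max = 1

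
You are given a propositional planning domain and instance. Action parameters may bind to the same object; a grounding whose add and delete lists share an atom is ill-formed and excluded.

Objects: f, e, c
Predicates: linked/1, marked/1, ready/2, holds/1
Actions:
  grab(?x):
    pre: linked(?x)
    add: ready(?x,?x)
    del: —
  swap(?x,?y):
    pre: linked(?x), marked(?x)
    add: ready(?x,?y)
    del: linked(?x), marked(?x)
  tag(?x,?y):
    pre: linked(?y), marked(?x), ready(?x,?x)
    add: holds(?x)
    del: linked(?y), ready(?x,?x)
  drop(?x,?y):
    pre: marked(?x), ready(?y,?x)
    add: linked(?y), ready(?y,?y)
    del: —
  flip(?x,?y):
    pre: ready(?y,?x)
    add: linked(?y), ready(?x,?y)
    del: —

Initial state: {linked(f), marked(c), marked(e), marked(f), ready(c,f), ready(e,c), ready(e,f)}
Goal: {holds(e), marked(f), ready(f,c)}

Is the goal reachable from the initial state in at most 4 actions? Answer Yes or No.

1. drop(f,e)  →  {linked(e), linked(f), marked(c), marked(e), marked(f), ready(c,f), ready(e,c), ready(e,e), ready(e,f)}
2. tag(e,f)  →  {holds(e), linked(e), marked(c), marked(e), marked(f), ready(c,f), ready(e,c), ready(e,f)}
3. flip(f,c)  →  {holds(e), linked(c), linked(e), marked(c), marked(e), marked(f), ready(c,f), ready(e,c), ready(e,f), ready(f,c)}
optimal plan length = 3; 3 ≤ 4

Yes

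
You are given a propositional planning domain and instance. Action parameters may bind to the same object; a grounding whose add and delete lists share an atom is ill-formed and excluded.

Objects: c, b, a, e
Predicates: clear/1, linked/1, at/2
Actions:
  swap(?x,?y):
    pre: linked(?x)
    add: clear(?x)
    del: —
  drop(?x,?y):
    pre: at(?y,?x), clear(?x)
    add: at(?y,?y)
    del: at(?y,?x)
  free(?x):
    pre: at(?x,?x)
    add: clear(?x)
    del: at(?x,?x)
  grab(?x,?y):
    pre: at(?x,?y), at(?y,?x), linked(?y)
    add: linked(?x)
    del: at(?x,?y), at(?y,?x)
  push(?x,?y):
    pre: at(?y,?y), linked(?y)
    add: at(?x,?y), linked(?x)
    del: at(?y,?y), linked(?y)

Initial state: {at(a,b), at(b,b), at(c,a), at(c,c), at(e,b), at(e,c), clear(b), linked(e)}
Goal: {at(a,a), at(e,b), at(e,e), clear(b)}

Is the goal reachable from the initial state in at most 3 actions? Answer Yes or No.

1. drop(b,a)  →  {at(a,a), at(b,b), at(c,a), at(c,c), at(e,b), at(e,c), clear(b), linked(e)}
2. free(c)  →  {at(a,a), at(b,b), at(c,a), at(e,b), at(e,c), clear(b), clear(c), linked(e)}
3. drop(c,e)  →  {at(a,a), at(b,b), at(c,a), at(e,b), at(e,e), clear(b), clear(c), linked(e)}
optimal plan length = 3; 3 ≤ 3

Yes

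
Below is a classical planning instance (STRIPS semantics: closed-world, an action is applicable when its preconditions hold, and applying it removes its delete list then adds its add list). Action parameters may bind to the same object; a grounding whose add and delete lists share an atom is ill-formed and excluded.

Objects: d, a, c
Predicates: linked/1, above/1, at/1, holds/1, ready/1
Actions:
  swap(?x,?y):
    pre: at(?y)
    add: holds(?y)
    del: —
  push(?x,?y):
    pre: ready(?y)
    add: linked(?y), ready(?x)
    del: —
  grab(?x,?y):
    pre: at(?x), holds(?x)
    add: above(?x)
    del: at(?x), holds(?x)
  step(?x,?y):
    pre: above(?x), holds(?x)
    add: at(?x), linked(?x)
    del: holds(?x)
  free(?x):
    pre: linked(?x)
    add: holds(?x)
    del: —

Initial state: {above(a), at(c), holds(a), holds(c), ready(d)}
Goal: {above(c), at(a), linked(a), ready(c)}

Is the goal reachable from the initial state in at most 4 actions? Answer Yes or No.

1. push(c,d)  →  {above(a), at(c), holds(a), holds(c), linked(d), ready(c), ready(d)}
2. grab(c,d)  →  {above(a), above(c), holds(a), linked(d), ready(c), ready(d)}
3. step(a,d)  →  {above(a), above(c), at(a), linked(a), linked(d), ready(c), ready(d)}
optimal plan length = 3; 3 ≤ 4

Yes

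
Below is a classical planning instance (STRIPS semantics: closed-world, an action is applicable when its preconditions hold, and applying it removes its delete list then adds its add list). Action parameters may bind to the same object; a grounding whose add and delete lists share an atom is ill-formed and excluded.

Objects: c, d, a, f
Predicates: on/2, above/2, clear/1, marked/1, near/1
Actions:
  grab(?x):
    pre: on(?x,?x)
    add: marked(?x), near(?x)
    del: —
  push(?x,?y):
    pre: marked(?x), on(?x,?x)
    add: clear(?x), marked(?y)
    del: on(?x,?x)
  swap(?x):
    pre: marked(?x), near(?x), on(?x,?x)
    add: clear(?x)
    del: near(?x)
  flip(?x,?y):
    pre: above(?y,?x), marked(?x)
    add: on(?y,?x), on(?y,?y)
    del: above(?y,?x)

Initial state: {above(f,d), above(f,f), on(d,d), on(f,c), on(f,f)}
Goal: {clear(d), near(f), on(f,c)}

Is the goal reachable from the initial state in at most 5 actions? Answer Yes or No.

Yes

1. grab(d)  →  {above(f,d), above(f,f), marked(d), near(d), on(d,d), on(f,c), on(f,f)}
2. grab(f)  →  {above(f,d), above(f,f), marked(d), marked(f), near(d), near(f), on(d,d), on(f,c), on(f,f)}
3. push(d,c)  →  {above(f,d), above(f,f), clear(d), marked(c), marked(d), marked(f), near(d), near(f), on(f,c), on(f,f)}
optimal plan length = 3; 3 ≤ 5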